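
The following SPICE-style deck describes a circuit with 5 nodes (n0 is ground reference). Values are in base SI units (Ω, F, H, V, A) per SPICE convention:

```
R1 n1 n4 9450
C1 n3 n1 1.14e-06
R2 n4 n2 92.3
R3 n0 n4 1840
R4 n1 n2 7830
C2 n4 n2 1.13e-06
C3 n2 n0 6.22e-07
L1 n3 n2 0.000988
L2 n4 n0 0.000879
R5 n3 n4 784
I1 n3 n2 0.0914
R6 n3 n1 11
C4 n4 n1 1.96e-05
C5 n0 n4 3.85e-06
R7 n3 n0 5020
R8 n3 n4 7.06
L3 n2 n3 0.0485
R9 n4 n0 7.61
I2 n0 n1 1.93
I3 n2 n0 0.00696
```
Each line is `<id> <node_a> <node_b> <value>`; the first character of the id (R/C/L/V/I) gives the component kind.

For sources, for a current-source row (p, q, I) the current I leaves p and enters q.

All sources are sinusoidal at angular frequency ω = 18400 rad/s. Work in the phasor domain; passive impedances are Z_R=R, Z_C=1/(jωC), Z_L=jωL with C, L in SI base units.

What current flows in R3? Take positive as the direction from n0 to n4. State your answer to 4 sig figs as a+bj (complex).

Element admittances at ω=18400 rad/s:
  Y(R1) = 0.0001058+0.000j S between n1,n4
  Y(C1) = 0.000+0.02098j S between n3,n1
  Y(R2) = 0.01083+0.000j S between n4,n2
  Y(R3) = 0.0005435+0.000j S between n0,n4
  Y(R4) = 0.0001277+0.000j S between n1,n2
  Y(C2) = 0.000+0.02079j S between n4,n2
  Y(C3) = 0.000+0.01144j S between n2,n0
  Y(L1) = 0.000-0.05501j S between n3,n2
  Y(L2) = 0.000-0.06183j S between n4,n0
  Y(R5) = 0.001276+0.000j S between n3,n4
  I1: injects 0.0914 A into n2 (from n3)
  Y(R6) = 0.09091+0.000j S between n3,n1
  Y(C4) = 0.000+0.3606j S between n4,n1
  Y(C5) = 0.000+0.07084j S between n0,n4
  Y(R7) = 0.0001992+0.000j S between n3,n0
  Y(R8) = 0.1416+0.000j S between n3,n4
  Y(L3) = 0.000-0.001121j S between n2,n3
  Y(R9) = 0.1314+0.000j S between n4,n0
  I2: injects 1.93 A into n1 (from n0)
  I3: injects 0.00696 A into n0 (from n2)
Assemble and solve the 4×4 MNA system:
  V(n1)=14.26-7.311j  V(n2)=16.61-7.501j  V(n3)=13.15-5.018j  V(n4)=13.74-2.371j

-0.007468+0.001289j A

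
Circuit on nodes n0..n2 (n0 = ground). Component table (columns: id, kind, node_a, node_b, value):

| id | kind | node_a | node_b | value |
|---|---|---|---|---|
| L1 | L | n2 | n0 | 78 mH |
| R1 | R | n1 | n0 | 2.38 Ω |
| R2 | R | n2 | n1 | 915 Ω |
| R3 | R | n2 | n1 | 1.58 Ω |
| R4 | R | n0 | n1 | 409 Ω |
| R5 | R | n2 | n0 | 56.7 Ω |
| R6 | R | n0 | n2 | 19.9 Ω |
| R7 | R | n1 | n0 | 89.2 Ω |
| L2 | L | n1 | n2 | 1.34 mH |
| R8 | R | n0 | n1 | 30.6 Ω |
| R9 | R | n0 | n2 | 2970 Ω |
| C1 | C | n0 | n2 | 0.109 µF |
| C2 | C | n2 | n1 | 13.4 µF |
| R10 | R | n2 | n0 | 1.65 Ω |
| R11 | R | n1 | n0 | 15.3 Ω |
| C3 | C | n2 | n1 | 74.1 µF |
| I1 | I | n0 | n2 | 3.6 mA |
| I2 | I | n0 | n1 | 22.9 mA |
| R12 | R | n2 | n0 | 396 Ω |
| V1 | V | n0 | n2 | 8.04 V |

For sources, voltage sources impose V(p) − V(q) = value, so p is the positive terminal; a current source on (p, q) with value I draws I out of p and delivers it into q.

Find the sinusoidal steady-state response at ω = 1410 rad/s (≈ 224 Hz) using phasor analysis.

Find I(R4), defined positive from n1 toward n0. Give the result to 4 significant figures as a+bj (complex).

Apply KCL at each of the 2 non-ground nodes and solve the resulting linear system.
Node n1: branches {R1, R2, R3, R4, R7, L2, R8, C2, R11, C3, I2} → V_1 = -4.751+1.145j
Node n2: branches {L1, R2, R3, R5, R6, L2, R9, C1, C2, R10, C3, I1, R12, V1} → V_2 = -8.040+0.000j
Source currents: i(V1)=-7.995+0.6808j

-0.01162+0.002799j A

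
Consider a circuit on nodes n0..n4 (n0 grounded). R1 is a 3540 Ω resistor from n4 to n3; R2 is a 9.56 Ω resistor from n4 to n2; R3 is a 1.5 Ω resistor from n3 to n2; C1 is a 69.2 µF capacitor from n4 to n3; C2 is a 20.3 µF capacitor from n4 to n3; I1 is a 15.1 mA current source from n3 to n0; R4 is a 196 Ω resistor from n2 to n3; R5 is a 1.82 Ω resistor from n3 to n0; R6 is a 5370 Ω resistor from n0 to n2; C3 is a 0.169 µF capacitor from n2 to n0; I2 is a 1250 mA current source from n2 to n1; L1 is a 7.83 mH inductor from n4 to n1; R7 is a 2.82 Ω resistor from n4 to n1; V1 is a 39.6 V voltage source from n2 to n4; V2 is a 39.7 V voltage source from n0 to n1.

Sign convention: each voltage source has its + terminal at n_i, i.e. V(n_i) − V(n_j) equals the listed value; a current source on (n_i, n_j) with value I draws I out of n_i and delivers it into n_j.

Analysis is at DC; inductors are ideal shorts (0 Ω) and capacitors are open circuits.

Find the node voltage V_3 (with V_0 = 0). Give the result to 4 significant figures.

MNA unknowns: 4 node voltages V₁..V_4 plus 3 source currents (L1, V1, V2)
R1: Y=0.0002825 on G[4,3]
R2: Y=0.1046 on G[4,2]
R3: Y=0.6667 on G[3,2]
C1: Y=0.000 on G[4,3]
C2: Y=0.000 on G[4,3]
I1: z[3]−=0.0151, z[0]+=0.0151
R4: Y=0.005102 on G[2,3]
R5: Y=0.5495 on G[3,0]
R6: Y=0.0001862 on G[0,2]
C3: Y=0.000 on G[2,0]
I2: z[2]−=1.25, z[1]+=1.25
L1: row V4−V1=0, i_L1 at 4,1
R7: Y=0.3546 on G[4,1]
V1: row V2−V4=39.6, i_V1 at 2,4
V2: row V0−V1=39.7, i_V2 at 0,1
solve → V1=-39.70, V2=-0.1000, V3=-0.07654, V4=-39.70
aux → i_L1=-1.223, i_V1=-5.376, i_V2=-0.02697

-0.07654 V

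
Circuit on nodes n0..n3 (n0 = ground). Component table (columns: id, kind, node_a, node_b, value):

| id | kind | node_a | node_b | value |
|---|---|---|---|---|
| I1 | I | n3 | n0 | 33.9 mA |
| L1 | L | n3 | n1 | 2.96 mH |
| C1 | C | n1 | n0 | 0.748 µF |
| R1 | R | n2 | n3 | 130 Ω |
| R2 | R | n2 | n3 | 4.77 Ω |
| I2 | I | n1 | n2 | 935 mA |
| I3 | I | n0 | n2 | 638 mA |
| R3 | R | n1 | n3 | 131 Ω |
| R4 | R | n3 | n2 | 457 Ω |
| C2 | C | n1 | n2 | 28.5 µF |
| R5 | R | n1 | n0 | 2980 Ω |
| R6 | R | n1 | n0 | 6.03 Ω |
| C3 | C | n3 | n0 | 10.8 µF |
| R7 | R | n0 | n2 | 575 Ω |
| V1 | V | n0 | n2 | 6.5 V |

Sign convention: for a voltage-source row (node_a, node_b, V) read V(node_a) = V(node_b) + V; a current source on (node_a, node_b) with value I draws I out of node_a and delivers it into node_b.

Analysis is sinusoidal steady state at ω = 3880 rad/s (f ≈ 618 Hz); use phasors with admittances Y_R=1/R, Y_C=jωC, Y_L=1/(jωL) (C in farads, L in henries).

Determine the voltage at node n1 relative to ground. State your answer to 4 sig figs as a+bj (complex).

-5.312+0.07014j V

MNA unknowns: 3 node voltages V₁..V_3 plus 1 source current (V1)
I1: z[3]−=0.0339, z[0]+=0.0339
L1: Y=0.000-0.08707j on G[3,1]
C1: Y=0.000+0.002902j on G[1,0]
R1: Y=0.007692+0.000j on G[2,3]
R2: Y=0.2096+0.000j on G[2,3]
I2: z[1]−=0.935, z[2]+=0.935
I3: z[0]−=0.638, z[2]+=0.638
R3: Y=0.007634+0.000j on G[1,3]
R4: Y=0.002188+0.000j on G[3,2]
C2: Y=0.000+0.1106j on G[1,2]
R5: Y=0.0003356+0.000j on G[1,0]
R6: Y=0.1658+0.000j on G[1,0]
C3: Y=0.000+0.04190j on G[3,0]
R7: Y=0.001739+0.000j on G[0,2]
V1: row V0−V2=6.5, i_V1 at 0,2
solve → V1=-5.312+0.07014j, V2=-6.500+0.000j, V3=-6.722+0.7021j
aux → i_V1=-1.528-0.2854j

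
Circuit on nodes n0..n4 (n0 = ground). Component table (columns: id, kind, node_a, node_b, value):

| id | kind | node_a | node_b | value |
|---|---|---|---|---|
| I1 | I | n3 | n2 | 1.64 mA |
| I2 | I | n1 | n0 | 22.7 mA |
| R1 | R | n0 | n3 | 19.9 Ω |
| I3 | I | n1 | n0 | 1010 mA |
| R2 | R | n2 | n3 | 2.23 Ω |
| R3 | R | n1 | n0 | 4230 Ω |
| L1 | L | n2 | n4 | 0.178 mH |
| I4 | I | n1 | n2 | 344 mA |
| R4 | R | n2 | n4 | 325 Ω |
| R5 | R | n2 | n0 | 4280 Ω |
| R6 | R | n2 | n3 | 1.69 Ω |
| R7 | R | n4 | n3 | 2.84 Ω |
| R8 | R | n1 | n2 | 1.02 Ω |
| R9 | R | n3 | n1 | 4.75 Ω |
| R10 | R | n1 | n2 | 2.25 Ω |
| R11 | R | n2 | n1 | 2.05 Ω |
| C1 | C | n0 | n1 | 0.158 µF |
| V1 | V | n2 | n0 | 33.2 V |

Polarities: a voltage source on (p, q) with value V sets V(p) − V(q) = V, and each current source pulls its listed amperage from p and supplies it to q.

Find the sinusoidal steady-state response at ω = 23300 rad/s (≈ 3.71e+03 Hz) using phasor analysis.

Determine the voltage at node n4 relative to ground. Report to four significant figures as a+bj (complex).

32.40-0.6959j V

MNA unknowns: 4 node voltages V₁..V_4 plus 1 source current (V1)
I1: z[3]−=0.00164, z[2]+=0.00164
I2: z[1]−=0.0227, z[0]+=0.0227
R1: Y=0.05025+0.000j on G[0,3]
I3: z[1]−=1.01, z[0]+=1.01
R2: Y=0.4484+0.000j on G[2,3]
R3: Y=0.0002364+0.000j on G[1,0]
L1: Y=0.000-0.2411j on G[2,4]
I4: z[1]−=0.344, z[2]+=0.344
R4: Y=0.003077+0.000j on G[2,4]
R5: Y=0.0002336+0.000j on G[2,0]
R6: Y=0.5917+0.000j on G[2,3]
R7: Y=0.3521+0.000j on G[4,3]
R8: Y=0.9804+0.000j on G[1,2]
R9: Y=0.2105+0.000j on G[3,1]
R10: Y=0.4444+0.000j on G[1,2]
R11: Y=0.4878+0.000j on G[2,1]
C1: Y=0.000+0.003681j on G[0,1]
V1: row V2−V0=33.2, i_V1 at 2,0
solve → V1=32.42-0.07181j, V2=33.20+0.000j, V3=31.92-0.1574j, V4=32.40-0.6959j
aux → i_V1=-2.652-0.1114j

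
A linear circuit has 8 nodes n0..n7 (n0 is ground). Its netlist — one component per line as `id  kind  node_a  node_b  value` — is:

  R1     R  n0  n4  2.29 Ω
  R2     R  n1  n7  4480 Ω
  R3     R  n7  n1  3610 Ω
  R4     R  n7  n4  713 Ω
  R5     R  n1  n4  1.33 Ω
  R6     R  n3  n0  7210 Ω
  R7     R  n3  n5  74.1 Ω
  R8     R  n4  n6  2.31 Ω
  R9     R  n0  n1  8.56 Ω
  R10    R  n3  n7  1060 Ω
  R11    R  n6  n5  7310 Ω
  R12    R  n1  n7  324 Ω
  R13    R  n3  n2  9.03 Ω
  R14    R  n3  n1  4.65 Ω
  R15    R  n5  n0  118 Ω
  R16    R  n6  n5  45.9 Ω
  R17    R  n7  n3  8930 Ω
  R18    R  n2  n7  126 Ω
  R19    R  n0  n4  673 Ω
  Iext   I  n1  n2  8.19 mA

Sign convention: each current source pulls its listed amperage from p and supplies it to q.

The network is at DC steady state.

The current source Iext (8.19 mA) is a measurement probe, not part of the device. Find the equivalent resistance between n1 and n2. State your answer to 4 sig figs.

Element admittances at DC:
  Y(R1) = 0.4367 S between n0,n4
  Y(R2) = 0.0002232 S between n1,n7
  Y(R3) = 0.0002770 S between n7,n1
  Y(R4) = 0.001403 S between n7,n4
  Y(R5) = 0.7519 S between n1,n4
  Y(R6) = 0.0001387 S between n3,n0
  Y(R7) = 0.01350 S between n3,n5
  Y(R8) = 0.4329 S between n4,n6
  Y(R9) = 0.1168 S between n0,n1
  Y(R10) = 0.0009434 S between n3,n7
  Y(R11) = 0.0001368 S between n6,n5
  Y(R12) = 0.003086 S between n1,n7
  Y(R13) = 0.1107 S between n3,n2
  Y(R14) = 0.2151 S between n3,n1
  Y(R15) = 0.008475 S between n5,n0
  Y(R16) = 0.02179 S between n6,n5
  Y(R17) = 0.0001120 S between n7,n3
  Y(R18) = 0.007937 S between n2,n7
  Y(R19) = 0.001486 S between n0,n4
  Iext: injects 0.00819 A into n2 (from n1)
Assemble and solve the 7×7 MNA system:
  V(n1)=-0.0005411  V(n2)=0.1054  V(n3)=0.03458  V(n4)=-7.664e-05  V(n5)=0.01086  V(n6)=0.0004503  V(n7)=0.06232

R_eq = 12.94 Ω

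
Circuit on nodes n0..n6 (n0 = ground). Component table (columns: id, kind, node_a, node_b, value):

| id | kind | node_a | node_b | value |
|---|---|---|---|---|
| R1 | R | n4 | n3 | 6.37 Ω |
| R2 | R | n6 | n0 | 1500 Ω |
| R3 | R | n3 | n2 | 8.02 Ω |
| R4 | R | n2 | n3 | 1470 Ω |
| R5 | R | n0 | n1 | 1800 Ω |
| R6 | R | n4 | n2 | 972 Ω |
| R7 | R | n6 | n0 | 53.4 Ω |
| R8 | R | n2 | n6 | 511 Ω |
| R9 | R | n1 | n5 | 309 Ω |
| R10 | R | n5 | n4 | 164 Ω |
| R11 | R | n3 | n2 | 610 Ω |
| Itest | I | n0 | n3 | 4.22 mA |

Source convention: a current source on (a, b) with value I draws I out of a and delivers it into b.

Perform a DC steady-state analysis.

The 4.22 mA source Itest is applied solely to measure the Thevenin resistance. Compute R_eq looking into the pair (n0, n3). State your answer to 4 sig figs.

Apply KCL at each of the 6 non-ground nodes and solve the resulting linear system.
Node n1: branches {R5, R9} → V_1 = 1.520
Node n2: branches {R3, R4, R6, R8, R11} → V_2 = 1.899
Node n3: branches {R1, R3, R4, R11, Itest} → V_3 = 1.925
Node n4: branches {R1, R6, R10} → V_4 = 1.920
Node n5: branches {R9, R10} → V_5 = 1.781
Node n6: branches {R2, R7, R8} → V_6 = 0.1741

R_eq = 456.2 Ω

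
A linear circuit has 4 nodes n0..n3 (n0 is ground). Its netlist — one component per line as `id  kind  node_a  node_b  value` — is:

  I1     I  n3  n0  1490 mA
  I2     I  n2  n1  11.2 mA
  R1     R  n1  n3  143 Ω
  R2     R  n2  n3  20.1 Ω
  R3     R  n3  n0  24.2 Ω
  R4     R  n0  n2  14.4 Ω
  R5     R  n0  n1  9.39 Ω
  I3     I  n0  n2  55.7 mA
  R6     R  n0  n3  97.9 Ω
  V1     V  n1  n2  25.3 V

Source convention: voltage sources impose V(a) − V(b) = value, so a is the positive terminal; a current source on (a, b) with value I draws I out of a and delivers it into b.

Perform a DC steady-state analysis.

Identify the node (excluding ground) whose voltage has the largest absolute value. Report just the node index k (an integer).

Apply KCL at each of the 3 non-ground nodes and solve the resulting linear system.
Node n1: branches {I2, R1, R5, V1} → V_1 = 8.036
Node n2: branches {I2, R2, R4, I3, V1} → V_2 = -17.26
Node n3: branches {I1, R1, R2, R3, R6} → V_3 = -21.17
Source currents: i(V1)=-1.049

3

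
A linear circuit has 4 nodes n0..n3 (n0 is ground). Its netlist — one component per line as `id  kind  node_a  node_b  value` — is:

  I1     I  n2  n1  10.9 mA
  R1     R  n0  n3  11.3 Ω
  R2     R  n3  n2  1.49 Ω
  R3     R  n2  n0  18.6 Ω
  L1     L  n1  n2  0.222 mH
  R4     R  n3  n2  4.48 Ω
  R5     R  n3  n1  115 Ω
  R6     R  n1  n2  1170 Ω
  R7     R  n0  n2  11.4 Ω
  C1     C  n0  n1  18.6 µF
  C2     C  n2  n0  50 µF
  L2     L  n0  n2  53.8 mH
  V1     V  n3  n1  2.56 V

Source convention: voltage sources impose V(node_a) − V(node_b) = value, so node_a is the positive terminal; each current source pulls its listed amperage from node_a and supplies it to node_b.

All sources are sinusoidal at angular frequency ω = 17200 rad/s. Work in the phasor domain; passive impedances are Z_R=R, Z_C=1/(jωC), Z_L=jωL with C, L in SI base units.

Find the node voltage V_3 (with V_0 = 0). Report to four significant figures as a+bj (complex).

0.6694+0.07182j V

Apply KCL at each of the 3 non-ground nodes and solve the resulting linear system.
Node n1: branches {I1, L1, R5, R6, C1, V1} → V_1 = -1.891+0.07182j
Node n2: branches {I1, R2, R3, L1, R4, R6, R7, C2, L2} → V_2 = 0.6716+0.1528j
Node n3: branches {R1, R2, R4, R5, V1} → V_3 = 0.6694+0.07182j
Source currents: i(V1)=-0.07955+0.06611j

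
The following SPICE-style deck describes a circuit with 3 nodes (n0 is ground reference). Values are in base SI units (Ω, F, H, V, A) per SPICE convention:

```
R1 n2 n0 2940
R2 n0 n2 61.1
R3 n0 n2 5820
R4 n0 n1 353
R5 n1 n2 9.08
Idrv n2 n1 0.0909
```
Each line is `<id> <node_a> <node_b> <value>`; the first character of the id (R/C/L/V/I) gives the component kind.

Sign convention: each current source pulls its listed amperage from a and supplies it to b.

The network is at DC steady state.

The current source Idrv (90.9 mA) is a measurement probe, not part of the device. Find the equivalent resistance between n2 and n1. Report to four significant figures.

R_eq = 8.884 Ω

Element admittances at DC:
  Y(R1) = 0.0003401 S between n2,n0
  Y(R2) = 0.01637 S between n0,n2
  Y(R3) = 0.0001718 S between n0,n2
  Y(R4) = 0.002833 S between n0,n1
  Y(R5) = 0.1101 S between n1,n2
  Idrv: injects 0.0909 A into n1 (from n2)
Assemble and solve the 2×2 MNA system:
  V(n1)=0.6915  V(n2)=-0.1161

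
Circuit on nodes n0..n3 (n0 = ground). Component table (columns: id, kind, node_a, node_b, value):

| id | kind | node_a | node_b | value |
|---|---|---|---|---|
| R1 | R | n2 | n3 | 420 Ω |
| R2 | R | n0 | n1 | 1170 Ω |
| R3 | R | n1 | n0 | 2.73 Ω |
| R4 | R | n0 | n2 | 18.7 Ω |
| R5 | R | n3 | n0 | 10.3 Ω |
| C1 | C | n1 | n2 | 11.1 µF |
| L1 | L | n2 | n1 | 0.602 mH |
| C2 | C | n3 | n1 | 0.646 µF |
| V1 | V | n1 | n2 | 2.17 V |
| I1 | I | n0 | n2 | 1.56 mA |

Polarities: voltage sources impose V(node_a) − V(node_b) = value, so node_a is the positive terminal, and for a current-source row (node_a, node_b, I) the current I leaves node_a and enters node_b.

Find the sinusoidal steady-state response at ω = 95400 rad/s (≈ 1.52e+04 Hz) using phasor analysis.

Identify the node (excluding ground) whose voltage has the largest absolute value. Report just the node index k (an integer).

Apply KCL at each of the 3 non-ground nodes and solve the resulting linear system.
Node n1: branches {R2, R3, C1, L1, C2, V1} → V_1 = 0.2670-0.03024j
Node n2: branches {R1, R4, C1, L1, V1, I1} → V_2 = -1.903-0.03024j
Node n3: branches {R1, R5, C2} → V_3 = 0.05438+0.1310j
Source currents: i(V1)=-0.1080-2.262j

2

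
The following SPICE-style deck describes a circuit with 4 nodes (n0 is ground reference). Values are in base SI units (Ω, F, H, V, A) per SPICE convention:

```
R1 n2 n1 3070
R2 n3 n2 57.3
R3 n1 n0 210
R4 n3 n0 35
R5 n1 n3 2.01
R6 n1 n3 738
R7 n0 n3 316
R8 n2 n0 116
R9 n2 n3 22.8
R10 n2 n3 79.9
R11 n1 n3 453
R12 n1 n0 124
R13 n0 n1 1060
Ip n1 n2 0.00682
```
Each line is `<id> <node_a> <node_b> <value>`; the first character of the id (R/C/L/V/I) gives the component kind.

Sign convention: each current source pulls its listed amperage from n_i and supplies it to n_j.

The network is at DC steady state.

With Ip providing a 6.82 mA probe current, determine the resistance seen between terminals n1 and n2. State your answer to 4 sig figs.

MNA unknowns: 3 node voltages V₁..V_3
R1: Y=0.0003257 on G[2,1]
R2: Y=0.01745 on G[3,2]
R3: Y=0.004762 on G[1,0]
R4: Y=0.02857 on G[3,0]
R5: Y=0.4975 on G[1,3]
R6: Y=0.001355 on G[1,3]
R7: Y=0.003165 on G[0,3]
R8: Y=0.008621 on G[2,0]
R9: Y=0.04386 on G[2,3]
R10: Y=0.01252 on G[2,3]
R11: Y=0.002208 on G[1,3]
R12: Y=0.008065 on G[1,0]
R13: Y=0.0009434 on G[0,1]
Ip: z[1]−=0.00682, z[2]+=0.00682
solve → V1=-0.02291, V2=0.07339, V3=-0.009994

R_eq = 14.12 Ω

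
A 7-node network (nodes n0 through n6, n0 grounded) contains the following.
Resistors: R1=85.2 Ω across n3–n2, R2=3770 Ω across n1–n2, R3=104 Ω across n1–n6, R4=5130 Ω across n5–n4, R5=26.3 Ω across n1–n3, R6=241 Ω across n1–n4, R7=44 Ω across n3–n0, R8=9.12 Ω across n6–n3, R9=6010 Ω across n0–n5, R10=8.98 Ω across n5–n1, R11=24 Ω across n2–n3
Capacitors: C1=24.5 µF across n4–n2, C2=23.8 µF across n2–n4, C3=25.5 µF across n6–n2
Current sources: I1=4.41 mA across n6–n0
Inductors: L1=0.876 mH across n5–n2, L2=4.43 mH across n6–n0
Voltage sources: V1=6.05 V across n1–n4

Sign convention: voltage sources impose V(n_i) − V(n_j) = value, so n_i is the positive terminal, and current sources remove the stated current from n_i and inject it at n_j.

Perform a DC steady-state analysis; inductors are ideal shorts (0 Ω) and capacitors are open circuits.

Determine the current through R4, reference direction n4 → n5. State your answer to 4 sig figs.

-0.001178 A

MNA unknowns: 6 node voltages V₁..V_6 plus 3 source currents (L1, L2, V1)
R1: Y=0.01174 on G[3,2]
C1: Y=0.000 on G[4,2]
R2: Y=0.0002653 on G[1,2]
C2: Y=0.000 on G[2,4]
R3: Y=0.009615 on G[1,6]
I1: z[6]−=0.00441, z[0]+=0.00441
L1: row V5−V2=0, i_L1 at 5,2
L2: row V6−V0=0, i_L2 at 6,0
R4: Y=0.0001949 on G[5,4]
R5: Y=0.03802 on G[1,3]
R6: Y=0.004149 on G[1,4]
C3: Y=0.000 on G[6,2]
R7: Y=0.02273 on G[3,0]
R8: Y=0.1096 on G[6,3]
R9: Y=0.0001664 on G[0,5]
R10: Y=0.1114 on G[5,1]
R11: Y=0.04167 on G[2,3]
V1: row V1−V4=6.05, i_V1 at 1,4
solve → V1=0.004285, V2=-0.004332, V3=-0.0003058, V4=-6.046, V5=-0.004332, V6=0.000
aux → i_L1=-0.0002173, i_L2=-0.004402, i_V1=-0.02628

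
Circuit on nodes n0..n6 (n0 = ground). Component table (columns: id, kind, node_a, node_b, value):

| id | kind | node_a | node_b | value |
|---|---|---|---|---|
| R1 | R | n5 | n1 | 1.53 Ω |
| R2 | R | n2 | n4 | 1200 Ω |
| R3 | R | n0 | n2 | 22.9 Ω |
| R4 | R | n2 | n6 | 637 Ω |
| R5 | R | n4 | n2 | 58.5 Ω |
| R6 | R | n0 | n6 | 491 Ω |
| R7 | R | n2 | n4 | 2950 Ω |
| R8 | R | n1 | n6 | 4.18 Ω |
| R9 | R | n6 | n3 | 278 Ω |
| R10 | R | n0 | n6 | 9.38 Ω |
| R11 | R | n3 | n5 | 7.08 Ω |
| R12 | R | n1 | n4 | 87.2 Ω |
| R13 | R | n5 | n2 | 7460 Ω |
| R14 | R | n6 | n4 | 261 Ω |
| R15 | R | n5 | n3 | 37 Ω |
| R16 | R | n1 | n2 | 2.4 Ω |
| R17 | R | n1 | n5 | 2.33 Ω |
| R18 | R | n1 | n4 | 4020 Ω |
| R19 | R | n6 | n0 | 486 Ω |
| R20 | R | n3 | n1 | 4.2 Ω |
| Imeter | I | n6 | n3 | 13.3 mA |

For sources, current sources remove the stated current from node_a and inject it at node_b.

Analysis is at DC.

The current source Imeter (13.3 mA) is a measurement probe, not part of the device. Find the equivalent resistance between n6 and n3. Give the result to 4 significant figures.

Apply KCL at each of the 6 non-ground nodes and solve the resulting linear system.
Node n1: branches {R1, R8, R12, R16, R17, R18, R20} → V_1 = 0.03521
Node n2: branches {R2, R3, R4, R5, R7, R13, R16} → V_2 = 0.03158
Node n3: branches {R9, R11, R15, R20, Imeter} → V_3 = 0.06911
Node n4: branches {R2, R5, R7, R12, R14, R18} → V_4 = 0.02785
Node n5: branches {R1, R11, R13, R15, R17} → V_5 = 0.03977
Node n6: branches {R4, R6, R8, R9, R10, R14, R19, Imeter} → V_6 = -0.01246

R_eq = 6.133 Ω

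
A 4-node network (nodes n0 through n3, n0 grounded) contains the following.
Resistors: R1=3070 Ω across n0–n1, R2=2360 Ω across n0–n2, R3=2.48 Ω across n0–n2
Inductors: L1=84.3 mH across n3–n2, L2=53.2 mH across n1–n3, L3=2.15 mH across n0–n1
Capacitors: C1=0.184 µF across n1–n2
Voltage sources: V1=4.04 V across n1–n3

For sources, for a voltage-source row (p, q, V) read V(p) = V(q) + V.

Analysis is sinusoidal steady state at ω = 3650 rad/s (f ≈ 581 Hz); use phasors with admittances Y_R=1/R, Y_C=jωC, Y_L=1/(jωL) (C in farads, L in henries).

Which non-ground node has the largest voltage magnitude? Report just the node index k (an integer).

Element admittances at ω=3650 rad/s:
  Y(R1) = 0.0003257+0.000j S between n0,n1
  Y(L1) = 0.000-0.003250j S between n3,n2
  Y(C1) = 0.000+0.0006716j S between n1,n2
  Y(L2) = 0.000-0.005150j S between n1,n3
  Y(R2) = 0.0004237+0.000j S between n0,n2
  Y(R3) = 0.4032+0.000j S between n0,n2
  Y(L3) = 0.000-0.1274j S between n0,n1
  V1: constraint V(n1)−V(n3) = 4.04
Assemble and solve the 4×4 MNA system:
  V(n1)=0.1010+0.0003793j  V(n2)=-0.0002012+0.03188j  V(n3)=-3.939+0.0003793j
  i(V1)=-0.0001024+0.03361j

3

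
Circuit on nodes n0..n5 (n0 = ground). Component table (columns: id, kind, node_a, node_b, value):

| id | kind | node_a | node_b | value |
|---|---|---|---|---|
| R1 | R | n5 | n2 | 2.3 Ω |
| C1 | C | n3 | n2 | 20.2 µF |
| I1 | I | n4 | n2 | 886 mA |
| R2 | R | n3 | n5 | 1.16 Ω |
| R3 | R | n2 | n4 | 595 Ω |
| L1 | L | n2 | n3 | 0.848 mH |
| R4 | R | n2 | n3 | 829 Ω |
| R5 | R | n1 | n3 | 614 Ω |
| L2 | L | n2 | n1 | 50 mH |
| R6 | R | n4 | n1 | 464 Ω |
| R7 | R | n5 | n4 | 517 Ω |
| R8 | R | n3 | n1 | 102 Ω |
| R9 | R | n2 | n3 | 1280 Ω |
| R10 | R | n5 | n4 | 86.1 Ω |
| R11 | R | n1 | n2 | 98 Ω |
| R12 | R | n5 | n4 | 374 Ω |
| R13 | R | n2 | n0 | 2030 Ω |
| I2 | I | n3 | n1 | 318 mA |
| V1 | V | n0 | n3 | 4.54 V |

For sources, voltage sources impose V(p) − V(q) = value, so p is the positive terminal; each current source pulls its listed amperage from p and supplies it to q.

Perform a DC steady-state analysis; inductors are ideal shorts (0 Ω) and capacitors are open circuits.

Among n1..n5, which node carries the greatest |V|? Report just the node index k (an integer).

4

Apply KCL at each of the 5 non-ground nodes and solve the resulting linear system.
Node n1: branches {R5, L2, R6, R8, R11, I2} → V_1 = -4.540
Node n2: branches {R1, C1, I1, R3, L1, R4, L2, R9, R11, R13} → V_2 = -4.540
Node n3: branches {C1, R2, L1, R4, R5, R8, R9, I2, V1} → V_3 = -4.540
Node n4: branches {I1, R3, R6, R7, R10, R12} → V_4 = -49.16
Node n5: branches {R1, R2, R7, R10, R12} → V_5 = -5.091
Source currents: i(L1)=0.7954, i(L2)=-0.2218, i(V1)=-0.002236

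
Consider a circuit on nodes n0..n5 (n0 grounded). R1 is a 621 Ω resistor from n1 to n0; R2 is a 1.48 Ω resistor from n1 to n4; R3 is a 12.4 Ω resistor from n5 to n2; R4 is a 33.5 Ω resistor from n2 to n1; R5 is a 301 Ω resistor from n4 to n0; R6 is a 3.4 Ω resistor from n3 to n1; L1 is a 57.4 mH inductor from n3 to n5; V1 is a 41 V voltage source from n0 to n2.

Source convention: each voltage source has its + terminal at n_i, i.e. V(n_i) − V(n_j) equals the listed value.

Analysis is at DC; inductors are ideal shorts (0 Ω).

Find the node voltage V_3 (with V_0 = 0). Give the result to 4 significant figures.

Apply KCL at each of the 5 non-ground nodes and solve the resulting linear system.
Node n1: branches {R1, R2, R4, R6} → V_1 = -38.94
Node n2: branches {R3, R4, V1} → V_2 = -41.00
Node n3: branches {R6, L1} → V_3 = -39.39
Node n4: branches {R2, R5} → V_4 = -38.75
Node n5: branches {R3, L1} → V_5 = -39.39
Source currents: i(L1)=0.1301, i(V1)=-0.1915

-39.39 V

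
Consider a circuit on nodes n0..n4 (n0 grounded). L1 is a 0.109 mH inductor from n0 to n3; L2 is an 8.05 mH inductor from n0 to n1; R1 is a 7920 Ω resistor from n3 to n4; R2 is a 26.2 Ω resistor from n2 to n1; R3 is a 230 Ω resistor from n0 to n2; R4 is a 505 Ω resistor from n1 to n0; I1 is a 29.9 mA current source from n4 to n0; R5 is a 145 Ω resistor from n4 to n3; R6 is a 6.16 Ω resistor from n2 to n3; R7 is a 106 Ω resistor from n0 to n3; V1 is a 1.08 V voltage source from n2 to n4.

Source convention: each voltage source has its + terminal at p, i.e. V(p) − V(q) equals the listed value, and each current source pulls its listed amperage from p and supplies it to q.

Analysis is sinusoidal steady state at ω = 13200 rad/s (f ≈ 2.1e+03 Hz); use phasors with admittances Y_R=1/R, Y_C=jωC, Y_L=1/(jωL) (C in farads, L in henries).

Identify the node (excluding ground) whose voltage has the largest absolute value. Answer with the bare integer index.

Apply KCL at each of the 4 non-ground nodes and solve the resulting linear system.
Node n1: branches {L2, R2, R4} → V_1 = -0.1017-0.06642j
Node n2: branches {R2, R3, R6, V1} → V_2 = -0.1234-0.04479j
Node n3: branches {L1, R1, R5, R6, R7} → V_3 = 0.0003504-0.04106j
Node n4: branches {R1, I1, R5, V1} → V_4 = -1.203-0.04479j
Source currents: i(V1)=0.02145-2.616e-05j

4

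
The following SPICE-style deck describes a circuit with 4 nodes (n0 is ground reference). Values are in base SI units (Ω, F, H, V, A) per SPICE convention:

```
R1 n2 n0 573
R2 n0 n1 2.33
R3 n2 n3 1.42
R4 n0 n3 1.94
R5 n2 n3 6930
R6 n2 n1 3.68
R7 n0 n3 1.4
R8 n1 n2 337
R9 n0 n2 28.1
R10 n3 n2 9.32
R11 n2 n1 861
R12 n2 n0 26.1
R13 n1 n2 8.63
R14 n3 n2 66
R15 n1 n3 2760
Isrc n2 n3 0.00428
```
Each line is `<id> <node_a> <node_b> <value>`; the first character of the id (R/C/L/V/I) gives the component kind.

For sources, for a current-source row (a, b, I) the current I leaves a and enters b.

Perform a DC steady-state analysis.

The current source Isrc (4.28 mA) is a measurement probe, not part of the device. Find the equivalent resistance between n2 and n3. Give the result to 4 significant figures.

Element admittances at DC:
  Y(R1) = 0.001745 S between n2,n0
  Y(R2) = 0.4292 S between n0,n1
  Y(R3) = 0.7042 S between n2,n3
  Y(R4) = 0.5155 S between n0,n3
  Y(R5) = 0.0001443 S between n2,n3
  Y(R6) = 0.2717 S between n2,n1
  Y(R7) = 0.7143 S between n0,n3
  Y(R8) = 0.002967 S between n1,n2
  Y(R9) = 0.03559 S between n0,n2
  Y(R10) = 0.1073 S between n3,n2
  Y(R11) = 0.001161 S between n2,n1
  Y(R12) = 0.03831 S between n2,n0
  Y(R13) = 0.1159 S between n1,n2
  Y(R14) = 0.01515 S between n3,n2
  Y(R15) = 0.0003623 S between n1,n3
  Isrc: injects 0.00428 A into n3 (from n2)
Assemble and solve the 3×3 MNA system:
  V(n1)=-0.001575  V(n2)=-0.003303  V(n3)=0.0007529

R_eq = 0.9476 Ω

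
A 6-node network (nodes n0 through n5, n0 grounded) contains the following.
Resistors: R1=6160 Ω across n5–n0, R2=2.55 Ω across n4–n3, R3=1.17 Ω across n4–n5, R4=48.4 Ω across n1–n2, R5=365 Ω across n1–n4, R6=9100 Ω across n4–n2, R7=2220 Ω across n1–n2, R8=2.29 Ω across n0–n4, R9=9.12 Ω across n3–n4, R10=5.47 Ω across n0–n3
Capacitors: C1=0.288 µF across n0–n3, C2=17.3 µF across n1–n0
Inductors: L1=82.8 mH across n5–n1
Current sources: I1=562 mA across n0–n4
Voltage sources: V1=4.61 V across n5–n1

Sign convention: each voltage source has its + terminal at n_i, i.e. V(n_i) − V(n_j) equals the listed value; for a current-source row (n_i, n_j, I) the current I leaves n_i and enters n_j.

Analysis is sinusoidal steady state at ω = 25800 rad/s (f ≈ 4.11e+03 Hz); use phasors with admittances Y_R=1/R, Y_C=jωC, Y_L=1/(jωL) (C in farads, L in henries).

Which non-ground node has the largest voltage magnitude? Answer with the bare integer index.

5

MNA unknowns: 5 node voltages V₁..V_5 plus 1 source current (V1)
R1: Y=0.0001623+0.000j on G[5,0]
R2: Y=0.3922+0.000j on G[4,3]
R3: Y=0.8547+0.000j on G[4,5]
R4: Y=0.02066+0.000j on G[1,2]
R5: Y=0.002740+0.000j on G[1,4]
C1: Y=0.000+0.007430j on G[0,3]
R6: Y=0.0001099+0.000j on G[4,2]
L1: Y=0.000-0.0004681j on G[5,1]
R7: Y=0.0004505+0.000j on G[1,2]
R8: Y=0.4367+0.000j on G[0,4]
I1: z[0]−=0.562, z[4]+=0.562
R9: Y=0.1096+0.000j on G[3,4]
C2: Y=0.000+0.4463j on G[1,0]
R10: Y=0.1828+0.000j on G[0,3]
V1: row V5−V1=4.61, i_V1 at 5,1
solve → V1=-1.345+1.735j, V2=-1.326+1.731j, V3=1.729+0.7398j, V4=2.348+1.035j, V5=3.265+1.735j
aux → i_V1=-0.7847-0.5961j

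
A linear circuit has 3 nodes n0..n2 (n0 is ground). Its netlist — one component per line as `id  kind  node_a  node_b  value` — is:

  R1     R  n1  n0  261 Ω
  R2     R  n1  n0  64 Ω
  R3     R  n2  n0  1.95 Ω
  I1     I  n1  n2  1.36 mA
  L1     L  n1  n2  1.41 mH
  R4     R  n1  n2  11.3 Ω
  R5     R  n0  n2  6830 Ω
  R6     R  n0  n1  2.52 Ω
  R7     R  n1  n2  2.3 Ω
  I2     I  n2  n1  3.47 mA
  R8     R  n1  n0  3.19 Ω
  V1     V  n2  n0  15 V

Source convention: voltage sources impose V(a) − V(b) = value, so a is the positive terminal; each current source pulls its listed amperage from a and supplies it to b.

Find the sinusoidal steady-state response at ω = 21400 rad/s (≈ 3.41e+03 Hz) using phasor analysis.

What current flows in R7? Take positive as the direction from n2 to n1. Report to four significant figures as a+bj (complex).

3.795+0.1004j A

Apply KCL at each of the 2 non-ground nodes and solve the resulting linear system.
Node n1: branches {R1, R2, I1, L1, R4, R6, R7, I2, R8} → V_1 = 6.272-0.2308j
Node n2: branches {R3, I1, L1, R4, R5, R7, I2, V1} → V_2 = 15.00+0.000j
Source currents: i(V1)=-12.27+0.1685j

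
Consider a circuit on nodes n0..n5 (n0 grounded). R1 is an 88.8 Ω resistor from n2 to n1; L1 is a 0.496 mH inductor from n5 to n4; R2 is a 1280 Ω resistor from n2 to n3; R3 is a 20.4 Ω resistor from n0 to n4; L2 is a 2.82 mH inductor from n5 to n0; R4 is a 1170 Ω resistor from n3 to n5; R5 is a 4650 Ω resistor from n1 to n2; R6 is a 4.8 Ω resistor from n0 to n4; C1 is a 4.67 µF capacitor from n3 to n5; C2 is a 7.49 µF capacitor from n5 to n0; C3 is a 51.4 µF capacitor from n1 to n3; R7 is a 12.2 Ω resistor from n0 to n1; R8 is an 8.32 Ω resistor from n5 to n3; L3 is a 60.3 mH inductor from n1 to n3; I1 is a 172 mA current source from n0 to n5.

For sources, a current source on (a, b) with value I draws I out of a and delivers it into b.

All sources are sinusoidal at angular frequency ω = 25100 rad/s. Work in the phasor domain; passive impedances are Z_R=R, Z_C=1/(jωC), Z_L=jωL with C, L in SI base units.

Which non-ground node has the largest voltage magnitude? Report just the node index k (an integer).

Apply KCL at each of the 5 non-ground nodes and solve the resulting linear system.
Node n1: branches {R1, R5, C3, R7, L3} → V_1 = 0.6667-0.5511j
Node n2: branches {R1, R2, R5} → V_2 = 0.6645-0.5538j
Node n3: branches {R2, R4, C1, C3, R8, L3} → V_3 = 0.6317-0.5935j
Node n4: branches {L1, R3, R6} → V_4 = -0.2275-0.2827j
Node n5: branches {L1, L2, R4, C1, C2, R8, I1} → V_5 = 0.6782-1.012j

5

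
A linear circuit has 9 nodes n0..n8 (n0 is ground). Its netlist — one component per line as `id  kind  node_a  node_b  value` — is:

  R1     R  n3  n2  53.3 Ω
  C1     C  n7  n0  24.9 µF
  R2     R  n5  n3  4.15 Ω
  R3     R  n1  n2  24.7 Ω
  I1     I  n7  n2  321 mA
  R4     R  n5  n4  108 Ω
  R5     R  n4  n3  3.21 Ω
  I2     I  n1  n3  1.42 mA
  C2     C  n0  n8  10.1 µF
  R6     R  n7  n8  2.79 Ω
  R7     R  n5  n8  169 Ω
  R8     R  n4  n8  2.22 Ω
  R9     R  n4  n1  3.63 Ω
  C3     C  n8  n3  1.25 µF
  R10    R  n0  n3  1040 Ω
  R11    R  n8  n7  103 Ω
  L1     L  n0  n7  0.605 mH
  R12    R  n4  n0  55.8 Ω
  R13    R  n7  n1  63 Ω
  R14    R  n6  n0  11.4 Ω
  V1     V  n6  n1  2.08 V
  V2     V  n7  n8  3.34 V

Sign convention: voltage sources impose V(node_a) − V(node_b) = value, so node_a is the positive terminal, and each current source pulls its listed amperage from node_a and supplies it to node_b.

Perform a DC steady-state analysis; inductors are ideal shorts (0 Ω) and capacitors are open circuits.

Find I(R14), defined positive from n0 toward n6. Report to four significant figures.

MNA unknowns: 8 node voltages V₁..V_8 plus 3 source currents (L1, V1, V2)
R1: Y=0.01876 on G[3,2]
C1: Y=0.000 on G[7,0]
R2: Y=0.2410 on G[5,3]
R3: Y=0.04049 on G[1,2]
I1: z[7]−=0.321, z[2]+=0.321
R4: Y=0.009259 on G[5,4]
R5: Y=0.3115 on G[4,3]
I2: z[1]−=0.00142, z[3]+=0.00142
C2: Y=0.000 on G[0,8]
R6: Y=0.3584 on G[7,8]
R7: Y=0.005917 on G[5,8]
R8: Y=0.4505 on G[4,8]
R9: Y=0.2755 on G[4,1]
C3: Y=0.000 on G[8,3]
R10: Y=0.0009615 on G[0,3]
R11: Y=0.009709 on G[8,7]
L1: row V0−V7=0, i_L1 at 0,7
R12: Y=0.01792 on G[4,0]
R13: Y=0.01587 on G[7,1]
R14: Y=0.08772 on G[6,0]
V1: row V6−V1=2.08, i_V1 at 6,1
V2: row V7−V8=3.34, i_V2 at 7,8
solve → V1=-1.764, V2=3.513, V3=-2.209, V4=-2.536, V5=-2.247, V6=0.3159, V7=0.000, V8=-3.340
aux → i_L1=-0.01985, i_V1=-0.02771, i_V2=-1.598

-0.02771 A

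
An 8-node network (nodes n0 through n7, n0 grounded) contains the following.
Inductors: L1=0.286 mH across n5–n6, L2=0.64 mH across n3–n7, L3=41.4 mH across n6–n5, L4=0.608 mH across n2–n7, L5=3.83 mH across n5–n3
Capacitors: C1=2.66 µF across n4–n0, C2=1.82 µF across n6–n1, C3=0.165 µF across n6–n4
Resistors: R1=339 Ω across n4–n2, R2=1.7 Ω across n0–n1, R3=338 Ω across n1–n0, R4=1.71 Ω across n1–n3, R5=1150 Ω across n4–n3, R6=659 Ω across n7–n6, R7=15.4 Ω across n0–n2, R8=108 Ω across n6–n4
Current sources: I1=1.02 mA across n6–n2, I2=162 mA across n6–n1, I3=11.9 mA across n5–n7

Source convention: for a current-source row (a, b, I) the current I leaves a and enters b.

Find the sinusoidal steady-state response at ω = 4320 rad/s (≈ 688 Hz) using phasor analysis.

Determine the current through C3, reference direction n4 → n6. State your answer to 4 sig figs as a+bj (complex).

-0.001825-0.0004556j A

Apply KCL at each of the 7 non-ground nodes and solve the resulting linear system.
Node n1: branches {R2, R3, R4, I2, C2} → V_1 = 0.003826+0.01587j
Node n2: branches {R1, I1, L4, R7} → V_2 = -0.2339+0.1405j
Node n3: branches {L2, R4, R5, L5} → V_3 = -0.3191+0.04501j
Node n4: branches {C1, R1, R5, C3, R8} → V_4 = -1.610-1.125j
Node n5: branches {L1, L3, L5, I3} → V_5 = -0.9258-3.441j
Node n6: branches {L1, I1, I2, L3, C2, R6, C3, R8} → V_6 = -0.9708-3.685j
Node n7: branches {L2, L4, R6, I3} → V_7 = -0.2676+0.1085j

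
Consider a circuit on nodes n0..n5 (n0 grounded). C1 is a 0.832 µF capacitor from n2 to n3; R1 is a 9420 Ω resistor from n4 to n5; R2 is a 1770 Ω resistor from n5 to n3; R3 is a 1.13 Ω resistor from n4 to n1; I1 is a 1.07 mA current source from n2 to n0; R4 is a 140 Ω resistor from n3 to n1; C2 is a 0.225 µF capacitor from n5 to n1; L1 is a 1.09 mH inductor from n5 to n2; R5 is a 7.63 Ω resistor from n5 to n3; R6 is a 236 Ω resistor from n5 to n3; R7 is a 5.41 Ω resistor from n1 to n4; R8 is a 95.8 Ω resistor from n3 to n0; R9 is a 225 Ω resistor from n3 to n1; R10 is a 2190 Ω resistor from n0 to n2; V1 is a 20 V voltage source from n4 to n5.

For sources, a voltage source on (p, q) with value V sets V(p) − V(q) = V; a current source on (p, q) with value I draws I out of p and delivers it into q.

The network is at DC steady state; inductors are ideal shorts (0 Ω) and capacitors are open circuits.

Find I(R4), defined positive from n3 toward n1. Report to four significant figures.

-0.1303 A

MNA unknowns: 5 node voltages V₁..V_5 plus 2 source currents (L1, V1)
C1: Y=0.000 on G[2,3]
R1: Y=0.0001062 on G[4,5]
R2: Y=0.0005650 on G[5,3]
R3: Y=0.8850 on G[4,1]
I1: z[2]−=0.00107, z[0]+=0.00107
R4: Y=0.007143 on G[3,1]
C2: Y=0.000 on G[5,1]
L1: row V5−V2=0, i_L1 at 5,2
R5: Y=0.1311 on G[5,3]
R6: Y=0.004237 on G[5,3]
R7: Y=0.1848 on G[1,4]
R8: Y=0.01044 on G[3,0]
R9: Y=0.004444 on G[3,1]
R10: Y=0.0004566 on G[0,2]
V1: row V4−V5=20, i_V1 at 4,5
solve → V1=18.21, V2=-1.591, V3=-0.03289, V4=18.41, V5=-1.591
aux → i_L1=0.0003433, i_V1=-0.2135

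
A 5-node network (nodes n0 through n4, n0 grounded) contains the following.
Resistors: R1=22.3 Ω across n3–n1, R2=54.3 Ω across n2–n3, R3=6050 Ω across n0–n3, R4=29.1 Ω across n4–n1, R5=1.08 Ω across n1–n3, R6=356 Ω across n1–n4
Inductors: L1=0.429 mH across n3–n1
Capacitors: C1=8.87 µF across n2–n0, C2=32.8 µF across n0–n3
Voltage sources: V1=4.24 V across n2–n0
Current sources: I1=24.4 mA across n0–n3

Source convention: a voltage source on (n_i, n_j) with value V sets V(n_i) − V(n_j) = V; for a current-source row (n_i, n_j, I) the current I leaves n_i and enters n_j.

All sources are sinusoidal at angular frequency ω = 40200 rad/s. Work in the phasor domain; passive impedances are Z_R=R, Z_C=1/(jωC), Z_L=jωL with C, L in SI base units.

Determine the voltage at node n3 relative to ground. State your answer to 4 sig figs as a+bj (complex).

Apply KCL at each of the 4 non-ground nodes and solve the resulting linear system.
Node n1: branches {R1, L1, R4, R5, R6} → V_1 = 0.001095-0.07771j
Node n2: branches {R2, C1, V1} → V_2 = 4.240+0.000j
Node n3: branches {R1, L1, R2, R3, C2, R5, I1} → V_3 = 0.001095-0.07771j
Node n4: branches {R4, R6} → V_4 = 0.001095-0.07771j
Source currents: i(V1)=-0.07806-1.513j

0.001095-0.07771j V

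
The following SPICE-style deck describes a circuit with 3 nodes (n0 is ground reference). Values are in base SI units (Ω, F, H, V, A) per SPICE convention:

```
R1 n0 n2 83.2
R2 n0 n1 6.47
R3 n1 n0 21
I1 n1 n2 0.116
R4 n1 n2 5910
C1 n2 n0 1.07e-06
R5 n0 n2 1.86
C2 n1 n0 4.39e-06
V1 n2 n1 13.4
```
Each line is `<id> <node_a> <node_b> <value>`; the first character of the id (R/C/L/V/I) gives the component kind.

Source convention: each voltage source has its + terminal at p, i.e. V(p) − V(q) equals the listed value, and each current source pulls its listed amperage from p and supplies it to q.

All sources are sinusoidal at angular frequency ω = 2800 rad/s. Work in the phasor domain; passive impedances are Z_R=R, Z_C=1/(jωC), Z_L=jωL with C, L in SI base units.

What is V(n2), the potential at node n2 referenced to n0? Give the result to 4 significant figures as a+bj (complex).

3.606+0.1457j V

MNA unknowns: 2 node voltages V₁..V_2 plus 1 source current (V1)
R1: Y=0.01202+0.000j on G[0,2]
R2: Y=0.1546+0.000j on G[0,1]
R3: Y=0.04762+0.000j on G[1,0]
I1: z[1]−=0.116, z[2]+=0.116
R4: Y=0.0001692+0.000j on G[1,2]
C1: Y=0.000+0.002996j on G[2,0]
R5: Y=0.5376+0.000j on G[0,2]
C2: Y=0.000+0.01229j on G[1,0]
V1: row V2−V1=13.4, i_V1 at 2,1
solve → V1=-9.794+0.1457j, V2=3.606+0.1457j
aux → i_V1=-1.868-0.09092j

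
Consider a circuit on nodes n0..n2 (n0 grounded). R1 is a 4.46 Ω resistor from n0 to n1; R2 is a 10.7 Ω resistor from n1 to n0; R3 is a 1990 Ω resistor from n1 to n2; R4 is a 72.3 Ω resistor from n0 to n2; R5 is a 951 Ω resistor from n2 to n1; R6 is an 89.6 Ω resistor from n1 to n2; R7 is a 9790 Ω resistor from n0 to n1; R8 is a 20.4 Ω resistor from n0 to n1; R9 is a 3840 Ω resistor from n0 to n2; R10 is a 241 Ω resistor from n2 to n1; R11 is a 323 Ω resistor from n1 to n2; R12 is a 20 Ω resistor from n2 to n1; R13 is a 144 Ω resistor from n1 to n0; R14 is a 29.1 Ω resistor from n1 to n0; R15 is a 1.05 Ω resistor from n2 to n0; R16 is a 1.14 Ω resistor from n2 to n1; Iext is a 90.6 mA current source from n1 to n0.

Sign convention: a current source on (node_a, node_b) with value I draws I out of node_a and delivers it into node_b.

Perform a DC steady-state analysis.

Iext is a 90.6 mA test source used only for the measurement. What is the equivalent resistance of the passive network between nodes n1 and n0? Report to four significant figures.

MNA unknowns: 2 node voltages V₁..V_2
R1: Y=0.2242 on G[0,1]
R2: Y=0.09346 on G[1,0]
R3: Y=0.0005025 on G[1,2]
R4: Y=0.01383 on G[0,2]
R5: Y=0.001052 on G[2,1]
R6: Y=0.01116 on G[1,2]
R7: Y=0.0001021 on G[0,1]
R8: Y=0.04902 on G[0,1]
R9: Y=0.0002604 on G[0,2]
R10: Y=0.004149 on G[2,1]
R11: Y=0.003096 on G[1,2]
R12: Y=0.05000 on G[2,1]
R13: Y=0.006944 on G[1,0]
R14: Y=0.03436 on G[1,0]
R15: Y=0.9524 on G[2,0]
R16: Y=0.8772 on G[2,1]
Iext: z[1]−=0.0906, z[0]+=0.0906
solve → V1=-0.1022, V2=-0.05059

R_eq = 1.128 Ω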